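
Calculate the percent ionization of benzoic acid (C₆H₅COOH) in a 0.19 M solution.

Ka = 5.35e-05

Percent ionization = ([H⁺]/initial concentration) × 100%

Using Ka equilibrium: x² + Ka×x - Ka×C = 0. Solving: [H⁺] = 3.1616e-03. Percent = (3.1616e-03/0.19) × 100

Percent ionization = 1.66%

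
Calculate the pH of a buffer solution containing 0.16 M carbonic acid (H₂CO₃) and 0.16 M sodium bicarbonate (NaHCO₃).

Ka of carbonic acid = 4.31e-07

pKa = -log(4.31e-07) = 6.37. pH = pKa + log([A⁻]/[HA]) = 6.37 + log(0.16/0.16)

pH = 6.37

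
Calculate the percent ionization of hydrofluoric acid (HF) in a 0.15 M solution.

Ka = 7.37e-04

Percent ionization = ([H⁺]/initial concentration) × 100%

Using Ka equilibrium: x² + Ka×x - Ka×C = 0. Solving: [H⁺] = 1.0152e-02. Percent = (1.0152e-02/0.15) × 100

Percent ionization = 6.77%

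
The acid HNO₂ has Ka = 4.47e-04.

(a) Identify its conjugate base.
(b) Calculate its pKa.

(a) The conjugate base is formed by removing one H⁺ from HNO₂, giving NO₂⁻. (b) pKa = -log(Ka) = -log(4.47e-04) = 3.35.

Conjugate base: NO₂⁻; pK_a = 3.35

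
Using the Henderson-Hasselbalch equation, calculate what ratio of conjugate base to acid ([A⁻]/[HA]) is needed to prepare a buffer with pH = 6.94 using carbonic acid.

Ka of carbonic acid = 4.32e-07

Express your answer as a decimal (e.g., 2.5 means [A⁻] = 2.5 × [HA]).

pKa = -log(4.32e-07) = 6.3645. pH = pKa + log([A⁻]/[HA]), so log([A⁻]/[HA]) = pH − pKa = 6.94 − 6.3645 = 0.5755. [A⁻]/[HA] = 10^(0.5755) = 3.76

[A⁻]/[HA] = 3.76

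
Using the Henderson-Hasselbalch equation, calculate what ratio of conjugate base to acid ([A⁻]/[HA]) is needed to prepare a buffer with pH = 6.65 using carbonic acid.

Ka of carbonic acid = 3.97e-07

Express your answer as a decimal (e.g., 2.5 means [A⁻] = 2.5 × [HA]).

pKa = -log(3.97e-07) = 6.4012. pH = pKa + log([A⁻]/[HA]), so log([A⁻]/[HA]) = pH − pKa = 6.65 − 6.4012 = 0.2488. [A⁻]/[HA] = 10^(0.2488) = 1.77

[A⁻]/[HA] = 1.77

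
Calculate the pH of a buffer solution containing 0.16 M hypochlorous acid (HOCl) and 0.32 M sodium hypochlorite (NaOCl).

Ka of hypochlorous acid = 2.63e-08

pKa = -log(2.63e-08) = 7.58. pH = pKa + log([A⁻]/[HA]) = 7.58 + log(0.32/0.16)

pH = 7.88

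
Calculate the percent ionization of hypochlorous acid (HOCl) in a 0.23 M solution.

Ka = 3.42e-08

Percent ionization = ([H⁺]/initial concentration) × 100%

Using Ka equilibrium: x² + Ka×x - Ka×C = 0. Solving: [H⁺] = 8.8673e-05. Percent = (8.8673e-05/0.23) × 100

Percent ionization = 0.0386%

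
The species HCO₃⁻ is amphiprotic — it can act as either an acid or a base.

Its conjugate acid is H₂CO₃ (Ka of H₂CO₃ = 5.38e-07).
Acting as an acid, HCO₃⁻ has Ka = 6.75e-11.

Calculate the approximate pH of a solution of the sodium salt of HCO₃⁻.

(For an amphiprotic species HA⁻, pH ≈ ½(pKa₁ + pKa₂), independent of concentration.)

pKa₁ = -log(5.38e-07) = 6.27; pKa₂ = -log(6.75e-11) = 10.17. For an amphiprotic species, pH ≈ ½(pKa₁ + pKa₂) = ½(6.27 + 10.17) = 8.22.

pH = 8.22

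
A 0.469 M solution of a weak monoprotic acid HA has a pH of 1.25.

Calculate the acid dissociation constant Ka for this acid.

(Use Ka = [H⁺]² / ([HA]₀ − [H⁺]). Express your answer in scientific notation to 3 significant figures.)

[H⁺] = 10^(−pH) = 10^(−1.25) = 5.623e-02 M. For HA ⇌ H⁺ + A⁻, Ka = [H⁺][A⁻]/[HA] = [H⁺]² / ([HA]₀ − [H⁺]) = (5.623e-02)² / (0.469 − 5.623e-02) = 7.66e-03.

K_a = 7.66e-03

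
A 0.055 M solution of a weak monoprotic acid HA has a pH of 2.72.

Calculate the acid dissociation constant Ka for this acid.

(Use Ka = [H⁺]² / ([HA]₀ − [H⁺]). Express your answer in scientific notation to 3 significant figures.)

[H⁺] = 10^(−pH) = 10^(−2.72) = 1.905e-03 M. For HA ⇌ H⁺ + A⁻, Ka = [H⁺][A⁻]/[HA] = [H⁺]² / ([HA]₀ − [H⁺]) = (1.905e-03)² / (0.055 − 1.905e-03) = 6.84e-05.

K_a = 6.84e-05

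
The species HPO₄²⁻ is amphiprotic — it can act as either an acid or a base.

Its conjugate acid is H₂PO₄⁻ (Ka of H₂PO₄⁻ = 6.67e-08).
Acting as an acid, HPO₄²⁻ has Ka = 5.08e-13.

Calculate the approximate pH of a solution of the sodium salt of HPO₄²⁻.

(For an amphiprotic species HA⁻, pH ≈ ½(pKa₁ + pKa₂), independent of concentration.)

pKa₁ = -log(6.67e-08) = 7.18; pKa₂ = -log(5.08e-13) = 12.29. For an amphiprotic species, pH ≈ ½(pKa₁ + pKa₂) = ½(7.18 + 12.29) = 9.74.

pH = 9.74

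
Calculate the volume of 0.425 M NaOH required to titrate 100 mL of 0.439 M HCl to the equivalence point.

At equivalence: moles acid = moles base. moles HCl = 0.439 × 100/1000 = 0.0439 mol. V_base = moles / 0.425 × 1000 = 103.3 mL.

V_{base} = 103.3 mL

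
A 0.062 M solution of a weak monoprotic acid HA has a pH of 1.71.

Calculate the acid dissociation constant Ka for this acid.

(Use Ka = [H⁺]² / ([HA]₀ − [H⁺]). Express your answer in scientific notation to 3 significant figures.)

[H⁺] = 10^(−pH) = 10^(−1.71) = 1.950e-02 M. For HA ⇌ H⁺ + A⁻, Ka = [H⁺][A⁻]/[HA] = [H⁺]² / ([HA]₀ − [H⁺]) = (1.950e-02)² / (0.062 − 1.950e-02) = 8.95e-03.

K_a = 8.95e-03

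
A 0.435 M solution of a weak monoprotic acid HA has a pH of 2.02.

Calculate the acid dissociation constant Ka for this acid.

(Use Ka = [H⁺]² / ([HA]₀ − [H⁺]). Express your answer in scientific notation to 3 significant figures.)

[H⁺] = 10^(−pH) = 10^(−2.02) = 9.550e-03 M. For HA ⇌ H⁺ + A⁻, Ka = [H⁺][A⁻]/[HA] = [H⁺]² / ([HA]₀ − [H⁺]) = (9.550e-03)² / (0.435 − 9.550e-03) = 2.14e-04.

K_a = 2.14e-04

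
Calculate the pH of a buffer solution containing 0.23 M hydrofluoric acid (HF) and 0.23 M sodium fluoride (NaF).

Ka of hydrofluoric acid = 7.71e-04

pKa = -log(7.71e-04) = 3.11. pH = pKa + log([A⁻]/[HA]) = 3.11 + log(0.23/0.23)

pH = 3.11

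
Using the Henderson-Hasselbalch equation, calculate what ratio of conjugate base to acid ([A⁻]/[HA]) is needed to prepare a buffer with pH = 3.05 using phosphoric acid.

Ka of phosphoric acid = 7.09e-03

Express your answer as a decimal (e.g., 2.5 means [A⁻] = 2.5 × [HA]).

pKa = -log(7.09e-03) = 2.1494. pH = pKa + log([A⁻]/[HA]), so log([A⁻]/[HA]) = pH − pKa = 3.05 − 2.1494 = 0.9006. [A⁻]/[HA] = 10^(0.9006) = 7.96

[A⁻]/[HA] = 7.96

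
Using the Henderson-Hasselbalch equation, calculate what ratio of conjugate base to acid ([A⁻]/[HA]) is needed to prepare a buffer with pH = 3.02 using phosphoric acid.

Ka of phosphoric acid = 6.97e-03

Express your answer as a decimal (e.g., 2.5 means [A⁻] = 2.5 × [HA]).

pKa = -log(6.97e-03) = 2.1568. pH = pKa + log([A⁻]/[HA]), so log([A⁻]/[HA]) = pH − pKa = 3.02 − 2.1568 = 0.8632. [A⁻]/[HA] = 10^(0.8632) = 7.30

[A⁻]/[HA] = 7.30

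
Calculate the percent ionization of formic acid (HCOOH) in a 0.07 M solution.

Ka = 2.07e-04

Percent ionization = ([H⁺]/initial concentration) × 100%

Using Ka equilibrium: x² + Ka×x - Ka×C = 0. Solving: [H⁺] = 3.7045e-03. Percent = (3.7045e-03/0.07) × 100

Percent ionization = 5.29%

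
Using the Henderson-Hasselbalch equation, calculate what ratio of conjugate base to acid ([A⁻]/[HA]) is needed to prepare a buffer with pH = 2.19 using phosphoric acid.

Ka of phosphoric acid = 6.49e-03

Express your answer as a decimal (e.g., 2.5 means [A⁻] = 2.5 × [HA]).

pKa = -log(6.49e-03) = 2.1878. pH = pKa + log([A⁻]/[HA]), so log([A⁻]/[HA]) = pH − pKa = 2.19 − 2.1878 = 0.0022. [A⁻]/[HA] = 10^(0.0022) = 1.01

[A⁻]/[HA] = 1.01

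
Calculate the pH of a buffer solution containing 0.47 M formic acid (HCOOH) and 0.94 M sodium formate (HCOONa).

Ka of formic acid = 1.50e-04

pKa = -log(1.50e-04) = 3.82. pH = pKa + log([A⁻]/[HA]) = 3.82 + log(0.94/0.47)

pH = 4.12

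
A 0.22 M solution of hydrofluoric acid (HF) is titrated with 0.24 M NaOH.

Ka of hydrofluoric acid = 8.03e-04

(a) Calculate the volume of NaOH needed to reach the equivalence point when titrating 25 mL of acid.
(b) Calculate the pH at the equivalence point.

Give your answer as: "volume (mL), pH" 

moles acid = 0.22 × 25/1000 = 0.0055 mol; V_base = moles/0.24 × 1000 = 22.9 mL. At equivalence only the conjugate base is present: [A⁻] = 0.0055/0.048 = 1.1478e-01 M. Kb = Kw/Ka = 1.25e-11; [OH⁻] = √(Kb × [A⁻]) = 1.1956e-06; pOH = 5.92; pH = 14 - pOH = 8.08.

V = 22.9 mL, pH = 8.08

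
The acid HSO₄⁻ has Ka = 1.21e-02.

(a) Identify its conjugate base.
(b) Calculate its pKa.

(a) The conjugate base is formed by removing one H⁺ from HSO₄⁻, giving SO₄²⁻. (b) pKa = -log(Ka) = -log(1.21e-02) = 1.92.

Conjugate base: SO₄²⁻; pK_a = 1.92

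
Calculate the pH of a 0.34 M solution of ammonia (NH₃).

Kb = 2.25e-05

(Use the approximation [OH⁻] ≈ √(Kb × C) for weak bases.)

[OH⁻] = √(Kb × C) = √(2.25e-05 × 0.34) = 2.7659e-03. pOH = 2.56, pH = 14 - pOH

pH = 11.44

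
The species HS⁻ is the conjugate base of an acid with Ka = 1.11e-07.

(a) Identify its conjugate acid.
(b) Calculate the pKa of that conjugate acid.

(a) The conjugate acid is formed by adding one H⁺ to HS⁻, giving H₂S. (b) pKa = -log(Ka) = -log(1.11e-07) = 6.95.

Conjugate acid: H₂S; pK_a = 6.95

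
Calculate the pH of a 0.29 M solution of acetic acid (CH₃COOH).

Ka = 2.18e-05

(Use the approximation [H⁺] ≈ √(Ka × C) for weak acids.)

[H⁺] = √(Ka × C) = √(2.18e-05 × 0.29) = 2.5144e-03. pH = -log(2.5144e-03)

pH = 2.60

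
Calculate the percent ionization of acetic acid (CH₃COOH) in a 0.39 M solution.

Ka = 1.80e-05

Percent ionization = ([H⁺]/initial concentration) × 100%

Using Ka equilibrium: x² + Ka×x - Ka×C = 0. Solving: [H⁺] = 2.6405e-03. Percent = (2.6405e-03/0.39) × 100

Percent ionization = 0.677%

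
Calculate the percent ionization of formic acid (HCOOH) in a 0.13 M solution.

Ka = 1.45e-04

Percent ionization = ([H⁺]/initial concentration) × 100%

Using Ka equilibrium: x² + Ka×x - Ka×C = 0. Solving: [H⁺] = 4.2698e-03. Percent = (4.2698e-03/0.13) × 100

Percent ionization = 3.28%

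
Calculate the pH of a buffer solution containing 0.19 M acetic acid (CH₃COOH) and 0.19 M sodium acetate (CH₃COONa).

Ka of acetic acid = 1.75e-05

pKa = -log(1.75e-05) = 4.76. pH = pKa + log([A⁻]/[HA]) = 4.76 + log(0.19/0.19)

pH = 4.76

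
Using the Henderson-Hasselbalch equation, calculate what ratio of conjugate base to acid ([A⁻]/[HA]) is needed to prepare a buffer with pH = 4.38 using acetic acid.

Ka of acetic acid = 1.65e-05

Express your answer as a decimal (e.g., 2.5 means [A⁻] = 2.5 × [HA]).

pKa = -log(1.65e-05) = 4.7825. pH = pKa + log([A⁻]/[HA]), so log([A⁻]/[HA]) = pH − pKa = 4.38 − 4.7825 = -0.4025. [A⁻]/[HA] = 10^(-0.4025) = 0.396

[A⁻]/[HA] = 0.396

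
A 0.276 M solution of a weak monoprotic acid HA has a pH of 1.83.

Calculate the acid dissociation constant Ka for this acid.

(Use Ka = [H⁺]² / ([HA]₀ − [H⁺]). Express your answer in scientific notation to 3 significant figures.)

[H⁺] = 10^(−pH) = 10^(−1.83) = 1.479e-02 M. For HA ⇌ H⁺ + A⁻, Ka = [H⁺][A⁻]/[HA] = [H⁺]² / ([HA]₀ − [H⁺]) = (1.479e-02)² / (0.276 − 1.479e-02) = 8.38e-04.

K_a = 8.38e-04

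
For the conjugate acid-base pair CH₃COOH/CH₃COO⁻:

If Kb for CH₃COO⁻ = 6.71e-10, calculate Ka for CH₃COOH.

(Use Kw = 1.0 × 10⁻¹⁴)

For a conjugate pair Ka × Kb = Kw, so Ka = Kw/Kb = 1.0 × 10⁻¹⁴ / 6.71e-10 = 1.49e-05.

K_a = 1.49e-05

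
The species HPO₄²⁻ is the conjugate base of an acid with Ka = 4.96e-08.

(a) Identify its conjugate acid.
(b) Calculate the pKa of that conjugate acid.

(a) The conjugate acid is formed by adding one H⁺ to HPO₄²⁻, giving H₂PO₄⁻. (b) pKa = -log(Ka) = -log(4.96e-08) = 7.30.

Conjugate acid: H₂PO₄⁻; pK_a = 7.30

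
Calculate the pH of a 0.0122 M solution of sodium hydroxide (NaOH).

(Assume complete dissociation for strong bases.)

[OH⁻] = 0.0122 M for strong base. pOH = -log[OH⁻] = 1.91, pH = 14 - pOH

pH = 12.09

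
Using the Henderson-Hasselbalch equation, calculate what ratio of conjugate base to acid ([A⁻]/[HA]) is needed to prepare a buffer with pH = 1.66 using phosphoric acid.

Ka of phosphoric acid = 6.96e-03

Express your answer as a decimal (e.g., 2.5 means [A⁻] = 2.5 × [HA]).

pKa = -log(6.96e-03) = 2.1574. pH = pKa + log([A⁻]/[HA]), so log([A⁻]/[HA]) = pH − pKa = 1.66 − 2.1574 = -0.4974. [A⁻]/[HA] = 10^(-0.4974) = 0.318

[A⁻]/[HA] = 0.318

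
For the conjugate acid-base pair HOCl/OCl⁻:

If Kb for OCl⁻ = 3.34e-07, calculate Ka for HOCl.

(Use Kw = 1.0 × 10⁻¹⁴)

For a conjugate pair Ka × Kb = Kw, so Ka = Kw/Kb = 1.0 × 10⁻¹⁴ / 3.34e-07 = 2.99e-08.

K_a = 2.99e-08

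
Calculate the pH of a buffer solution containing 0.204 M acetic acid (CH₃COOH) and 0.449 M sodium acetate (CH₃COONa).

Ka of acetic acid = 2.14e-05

pKa = -log(2.14e-05) = 4.67. pH = pKa + log([A⁻]/[HA]) = 4.67 + log(0.449/0.204)

pH = 5.01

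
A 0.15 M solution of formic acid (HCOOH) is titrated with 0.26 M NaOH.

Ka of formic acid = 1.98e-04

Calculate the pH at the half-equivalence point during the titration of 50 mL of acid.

At half-equivalence [HA] = [A⁻], so Henderson-Hasselbalch gives pH = pKa = -log(1.98e-04) = 3.70.

pH = pKa = 3.70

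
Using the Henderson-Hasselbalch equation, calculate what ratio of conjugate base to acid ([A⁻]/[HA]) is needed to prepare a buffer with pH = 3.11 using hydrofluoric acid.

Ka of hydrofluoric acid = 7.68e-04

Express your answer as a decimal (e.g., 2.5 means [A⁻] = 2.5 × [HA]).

pKa = -log(7.68e-04) = 3.1146. pH = pKa + log([A⁻]/[HA]), so log([A⁻]/[HA]) = pH − pKa = 3.11 − 3.1146 = -0.0046. [A⁻]/[HA] = 10^(-0.0046) = 0.989

[A⁻]/[HA] = 0.989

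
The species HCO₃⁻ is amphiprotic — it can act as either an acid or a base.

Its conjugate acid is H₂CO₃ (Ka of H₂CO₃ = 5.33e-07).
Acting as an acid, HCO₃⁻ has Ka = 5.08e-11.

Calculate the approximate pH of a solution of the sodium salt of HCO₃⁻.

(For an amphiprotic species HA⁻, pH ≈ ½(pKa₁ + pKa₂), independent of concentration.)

pKa₁ = -log(5.33e-07) = 6.27; pKa₂ = -log(5.08e-11) = 10.29. For an amphiprotic species, pH ≈ ½(pKa₁ + pKa₂) = ½(6.27 + 10.29) = 8.28.

pH = 8.28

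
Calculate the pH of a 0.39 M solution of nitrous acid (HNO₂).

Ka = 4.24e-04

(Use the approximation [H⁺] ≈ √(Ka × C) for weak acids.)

[H⁺] = √(Ka × C) = √(4.24e-04 × 0.39) = 1.2859e-02. pH = -log(1.2859e-02)

pH = 1.89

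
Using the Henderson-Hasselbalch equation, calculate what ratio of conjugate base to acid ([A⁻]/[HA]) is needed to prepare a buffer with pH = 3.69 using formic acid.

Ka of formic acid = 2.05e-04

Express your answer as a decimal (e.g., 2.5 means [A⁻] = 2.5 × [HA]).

pKa = -log(2.05e-04) = 3.6882. pH = pKa + log([A⁻]/[HA]), so log([A⁻]/[HA]) = pH − pKa = 3.69 − 3.6882 = 0.0018. [A⁻]/[HA] = 10^(0.0018) = 1.00

[A⁻]/[HA] = 1.00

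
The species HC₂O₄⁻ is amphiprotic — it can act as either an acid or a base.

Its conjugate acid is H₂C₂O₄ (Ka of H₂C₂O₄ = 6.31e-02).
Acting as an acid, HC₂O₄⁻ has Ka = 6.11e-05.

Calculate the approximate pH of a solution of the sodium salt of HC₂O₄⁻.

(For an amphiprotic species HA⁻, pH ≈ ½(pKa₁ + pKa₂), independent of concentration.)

pKa₁ = -log(6.31e-02) = 1.20; pKa₂ = -log(6.11e-05) = 4.21. For an amphiprotic species, pH ≈ ½(pKa₁ + pKa₂) = ½(1.20 + 4.21) = 2.71.

pH = 2.71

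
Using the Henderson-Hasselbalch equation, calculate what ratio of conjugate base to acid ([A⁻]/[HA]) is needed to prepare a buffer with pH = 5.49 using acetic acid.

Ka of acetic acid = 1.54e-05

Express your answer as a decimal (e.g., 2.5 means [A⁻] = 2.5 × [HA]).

pKa = -log(1.54e-05) = 4.8125. pH = pKa + log([A⁻]/[HA]), so log([A⁻]/[HA]) = pH − pKa = 5.49 − 4.8125 = 0.6775. [A⁻]/[HA] = 10^(0.6775) = 4.76

[A⁻]/[HA] = 4.76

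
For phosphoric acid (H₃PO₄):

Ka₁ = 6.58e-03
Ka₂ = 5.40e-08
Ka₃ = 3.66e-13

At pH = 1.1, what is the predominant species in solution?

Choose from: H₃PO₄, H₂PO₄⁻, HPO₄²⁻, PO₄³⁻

pKa₁ = 2.18, pKa₂ = 7.27, pKa₃ = 12.44. For a polyprotic acid the predominant species crosses at each pKa: below pKa_n the protonated form dominates, above it the deprotonated form does. At pH = 1.1, the predominant species is H₃PO₄.

H₃PO₄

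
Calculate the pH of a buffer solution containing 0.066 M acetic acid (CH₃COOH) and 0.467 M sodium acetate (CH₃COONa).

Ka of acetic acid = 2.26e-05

pKa = -log(2.26e-05) = 4.65. pH = pKa + log([A⁻]/[HA]) = 4.65 + log(0.467/0.066)

pH = 5.50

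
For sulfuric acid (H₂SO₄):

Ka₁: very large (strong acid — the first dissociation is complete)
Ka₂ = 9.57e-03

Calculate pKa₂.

pKa₂ = -log(Ka₂) = -log(9.57e-03) = 2.02.

pK_{a2} = 2.02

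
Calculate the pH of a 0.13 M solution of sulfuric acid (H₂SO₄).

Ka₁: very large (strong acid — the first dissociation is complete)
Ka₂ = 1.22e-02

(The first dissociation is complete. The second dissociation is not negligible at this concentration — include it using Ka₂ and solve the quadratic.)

First dissociation is complete: [H⁺]₀ = [HSO₄⁻]₀ = C = 0.13 M. Second dissociation HSO₄⁻ ⇌ H⁺ + SO₄²⁻: let x = [SO₄²⁻]. Ka₂ = (C + x)·x / (C − x) = 1.22e-02 → x² + (C + Ka₂)·x − Ka₂·C = 0 → x² + 0.14220·x − 1.586e-03 = 0. x = (−0.14220 + √(0.14220² + 4 × 1.586e-03)) / 2 = 1.0394e-02 M. [H⁺] = C + x = 0.13 + 1.0394e-02 = 1.4039e-01 M. pH = -log(1.4039e-01) = 0.85.

pH = 0.85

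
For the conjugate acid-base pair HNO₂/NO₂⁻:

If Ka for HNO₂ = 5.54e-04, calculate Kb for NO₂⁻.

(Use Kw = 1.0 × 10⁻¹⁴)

For a conjugate pair Ka × Kb = Kw, so Kb = Kw/Ka = 1.0 × 10⁻¹⁴ / 5.54e-04 = 1.81e-11.

K_b = 1.81e-11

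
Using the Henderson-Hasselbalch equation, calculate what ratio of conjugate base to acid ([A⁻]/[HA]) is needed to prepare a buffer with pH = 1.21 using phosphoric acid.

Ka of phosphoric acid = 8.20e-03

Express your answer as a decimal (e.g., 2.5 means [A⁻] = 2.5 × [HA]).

pKa = -log(8.20e-03) = 2.0862. pH = pKa + log([A⁻]/[HA]), so log([A⁻]/[HA]) = pH − pKa = 1.21 − 2.0862 = -0.8762. [A⁻]/[HA] = 10^(-0.8762) = 0.133

[A⁻]/[HA] = 0.133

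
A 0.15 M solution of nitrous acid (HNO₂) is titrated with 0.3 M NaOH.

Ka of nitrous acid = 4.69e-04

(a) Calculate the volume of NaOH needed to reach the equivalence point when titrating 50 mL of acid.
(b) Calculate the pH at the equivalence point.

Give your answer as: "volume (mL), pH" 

moles acid = 0.15 × 50/1000 = 0.0075 mol; V_base = moles/0.3 × 1000 = 25.0 mL. At equivalence only the conjugate base is present: [A⁻] = 0.0075/0.075 = 1.0000e-01 M. Kb = Kw/Ka = 2.13e-11; [OH⁻] = √(Kb × [A⁻]) = 1.4602e-06; pOH = 5.84; pH = 14 - pOH = 8.16.

V = 25.0 mL, pH = 8.16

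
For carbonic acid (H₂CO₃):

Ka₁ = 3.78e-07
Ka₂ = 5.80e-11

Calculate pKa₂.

pKa₂ = -log(Ka₂) = -log(5.80e-11) = 10.24.

pK_{a2} = 10.24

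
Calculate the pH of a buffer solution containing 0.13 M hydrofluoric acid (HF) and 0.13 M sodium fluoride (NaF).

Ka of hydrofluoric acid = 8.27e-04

pKa = -log(8.27e-04) = 3.08. pH = pKa + log([A⁻]/[HA]) = 3.08 + log(0.13/0.13)

pH = 3.08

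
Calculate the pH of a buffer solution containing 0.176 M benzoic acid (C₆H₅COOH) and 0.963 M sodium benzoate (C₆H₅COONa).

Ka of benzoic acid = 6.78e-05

pKa = -log(6.78e-05) = 4.17. pH = pKa + log([A⁻]/[HA]) = 4.17 + log(0.963/0.176)

pH = 4.91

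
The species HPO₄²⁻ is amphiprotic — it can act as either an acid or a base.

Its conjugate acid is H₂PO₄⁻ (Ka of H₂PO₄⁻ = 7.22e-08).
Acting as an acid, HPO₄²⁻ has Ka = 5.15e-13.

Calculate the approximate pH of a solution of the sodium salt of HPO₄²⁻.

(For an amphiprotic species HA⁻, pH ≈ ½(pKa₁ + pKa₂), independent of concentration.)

pKa₁ = -log(7.22e-08) = 7.14; pKa₂ = -log(5.15e-13) = 12.29. For an amphiprotic species, pH ≈ ½(pKa₁ + pKa₂) = ½(7.14 + 12.29) = 9.71.

pH = 9.71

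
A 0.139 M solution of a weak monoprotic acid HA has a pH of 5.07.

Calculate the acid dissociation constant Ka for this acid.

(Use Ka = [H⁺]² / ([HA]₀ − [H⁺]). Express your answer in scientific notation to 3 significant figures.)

[H⁺] = 10^(−pH) = 10^(−5.07) = 8.511e-06 M. For HA ⇌ H⁺ + A⁻, Ka = [H⁺][A⁻]/[HA] = [H⁺]² / ([HA]₀ − [H⁺]) = (8.511e-06)² / (0.139 − 8.511e-06) = 5.21e-10.

K_a = 5.21e-10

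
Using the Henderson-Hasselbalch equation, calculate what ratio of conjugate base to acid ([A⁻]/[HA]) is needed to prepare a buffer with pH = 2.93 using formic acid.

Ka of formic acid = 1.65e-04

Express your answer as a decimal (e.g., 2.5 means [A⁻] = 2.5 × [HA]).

pKa = -log(1.65e-04) = 3.7825. pH = pKa + log([A⁻]/[HA]), so log([A⁻]/[HA]) = pH − pKa = 2.93 − 3.7825 = -0.8525. [A⁻]/[HA] = 10^(-0.8525) = 0.140

[A⁻]/[HA] = 0.140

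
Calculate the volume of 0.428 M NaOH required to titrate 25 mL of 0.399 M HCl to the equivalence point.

At equivalence: moles acid = moles base. moles HCl = 0.399 × 25/1000 = 0.009975 mol. V_base = moles / 0.428 × 1000 = 23.3 mL.

V_{base} = 23.3 mL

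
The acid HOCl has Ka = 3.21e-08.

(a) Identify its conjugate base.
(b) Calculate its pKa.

(a) The conjugate base is formed by removing one H⁺ from HOCl, giving OCl⁻. (b) pKa = -log(Ka) = -log(3.21e-08) = 7.49.

Conjugate base: OCl⁻; pK_a = 7.49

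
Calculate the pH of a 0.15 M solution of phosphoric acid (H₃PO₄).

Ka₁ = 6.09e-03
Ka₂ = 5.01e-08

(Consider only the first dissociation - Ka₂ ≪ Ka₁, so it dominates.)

First dissociation dominates. From Ka₁ = [H⁺][HA⁻]/[H₂A], x² + Ka₁·x − Ka₁·C = 0 with C = 0.15 M and Ka₁ = 6.09e-03. Solving: [H⁺] = (−Ka₁ + √(Ka₁² + 4·Ka₁·C)) / 2 = 2.7332e-02 M. pH = -log(2.7332e-02) = 1.56.

pH = 1.56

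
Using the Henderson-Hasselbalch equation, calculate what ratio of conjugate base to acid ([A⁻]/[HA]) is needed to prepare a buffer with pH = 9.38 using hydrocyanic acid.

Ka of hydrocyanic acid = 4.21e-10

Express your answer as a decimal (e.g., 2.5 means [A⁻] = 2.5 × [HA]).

pKa = -log(4.21e-10) = 9.3757. pH = pKa + log([A⁻]/[HA]), so log([A⁻]/[HA]) = pH − pKa = 9.38 − 9.3757 = 0.0043. [A⁻]/[HA] = 10^(0.0043) = 1.01

[A⁻]/[HA] = 1.01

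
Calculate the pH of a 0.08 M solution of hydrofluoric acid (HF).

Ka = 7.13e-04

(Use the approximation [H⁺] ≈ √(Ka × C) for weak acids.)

[H⁺] = √(Ka × C) = √(7.13e-04 × 0.08) = 7.5525e-03. pH = -log(7.5525e-03)

pH = 2.12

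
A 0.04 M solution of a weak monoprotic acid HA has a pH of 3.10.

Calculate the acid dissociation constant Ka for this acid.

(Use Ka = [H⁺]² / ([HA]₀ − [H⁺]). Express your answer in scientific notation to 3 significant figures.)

[H⁺] = 10^(−pH) = 10^(−3.10) = 7.943e-04 M. For HA ⇌ H⁺ + A⁻, Ka = [H⁺][A⁻]/[HA] = [H⁺]² / ([HA]₀ − [H⁺]) = (7.943e-04)² / (0.04 − 7.943e-04) = 1.61e-05.

K_a = 1.61e-05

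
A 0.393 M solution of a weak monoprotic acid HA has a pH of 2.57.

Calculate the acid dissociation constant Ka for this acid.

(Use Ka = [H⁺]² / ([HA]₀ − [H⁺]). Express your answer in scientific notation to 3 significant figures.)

[H⁺] = 10^(−pH) = 10^(−2.57) = 2.692e-03 M. For HA ⇌ H⁺ + A⁻, Ka = [H⁺][A⁻]/[HA] = [H⁺]² / ([HA]₀ − [H⁺]) = (2.692e-03)² / (0.393 − 2.692e-03) = 1.86e-05.

K_a = 1.86e-05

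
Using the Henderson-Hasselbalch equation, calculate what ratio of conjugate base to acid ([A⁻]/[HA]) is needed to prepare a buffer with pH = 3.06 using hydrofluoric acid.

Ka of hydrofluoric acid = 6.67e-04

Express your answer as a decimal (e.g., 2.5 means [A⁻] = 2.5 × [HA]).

pKa = -log(6.67e-04) = 3.1759. pH = pKa + log([A⁻]/[HA]), so log([A⁻]/[HA]) = pH − pKa = 3.06 − 3.1759 = -0.1159. [A⁻]/[HA] = 10^(-0.1159) = 0.766

[A⁻]/[HA] = 0.766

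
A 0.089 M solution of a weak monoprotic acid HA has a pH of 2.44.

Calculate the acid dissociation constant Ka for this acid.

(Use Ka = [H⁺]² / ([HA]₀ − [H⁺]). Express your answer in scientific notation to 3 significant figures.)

[H⁺] = 10^(−pH) = 10^(−2.44) = 3.631e-03 M. For HA ⇌ H⁺ + A⁻, Ka = [H⁺][A⁻]/[HA] = [H⁺]² / ([HA]₀ − [H⁺]) = (3.631e-03)² / (0.089 − 3.631e-03) = 1.54e-04.

K_a = 1.54e-04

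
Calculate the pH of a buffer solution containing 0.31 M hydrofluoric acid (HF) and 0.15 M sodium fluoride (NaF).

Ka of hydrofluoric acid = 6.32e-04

pKa = -log(6.32e-04) = 3.20. pH = pKa + log([A⁻]/[HA]) = 3.20 + log(0.15/0.31)

pH = 2.88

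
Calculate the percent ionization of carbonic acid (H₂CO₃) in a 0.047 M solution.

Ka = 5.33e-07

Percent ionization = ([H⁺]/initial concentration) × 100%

Using Ka equilibrium: x² + Ka×x - Ka×C = 0. Solving: [H⁺] = 1.5801e-04. Percent = (1.5801e-04/0.047) × 100

Percent ionization = 0.336%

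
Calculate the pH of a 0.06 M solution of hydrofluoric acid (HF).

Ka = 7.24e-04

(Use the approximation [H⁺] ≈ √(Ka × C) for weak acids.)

[H⁺] = √(Ka × C) = √(7.24e-04 × 0.06) = 6.5909e-03. pH = -log(6.5909e-03)

pH = 2.18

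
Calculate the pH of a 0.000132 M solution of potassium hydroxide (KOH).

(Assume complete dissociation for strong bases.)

[OH⁻] = 0.000132 M for strong base. pOH = -log[OH⁻] = 3.88, pH = 14 - pOH

pH = 10.12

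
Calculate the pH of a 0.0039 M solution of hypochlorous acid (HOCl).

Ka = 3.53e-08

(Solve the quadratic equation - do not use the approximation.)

x² + Ka×x - Ka×C = 0. Using quadratic formula: [H⁺] = 1.1716e-05

pH = 4.93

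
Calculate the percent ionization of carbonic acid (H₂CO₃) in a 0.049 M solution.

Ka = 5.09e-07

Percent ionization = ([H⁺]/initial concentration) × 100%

Using Ka equilibrium: x² + Ka×x - Ka×C = 0. Solving: [H⁺] = 1.5767e-04. Percent = (1.5767e-04/0.049) × 100

Percent ionization = 0.322%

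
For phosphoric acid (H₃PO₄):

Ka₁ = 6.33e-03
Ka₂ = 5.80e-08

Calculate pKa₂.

pKa₂ = -log(Ka₂) = -log(5.80e-08) = 7.24.

pK_{a2} = 7.24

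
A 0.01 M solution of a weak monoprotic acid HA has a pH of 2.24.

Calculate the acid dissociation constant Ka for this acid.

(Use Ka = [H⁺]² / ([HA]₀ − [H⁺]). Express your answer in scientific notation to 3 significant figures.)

[H⁺] = 10^(−pH) = 10^(−2.24) = 5.754e-03 M. For HA ⇌ H⁺ + A⁻, Ka = [H⁺][A⁻]/[HA] = [H⁺]² / ([HA]₀ − [H⁺]) = (5.754e-03)² / (0.01 − 5.754e-03) = 7.80e-03.

K_a = 7.80e-03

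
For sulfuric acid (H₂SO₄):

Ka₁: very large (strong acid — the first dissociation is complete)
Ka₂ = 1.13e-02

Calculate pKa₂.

pKa₂ = -log(Ka₂) = -log(1.13e-02) = 1.95.

pK_{a2} = 1.95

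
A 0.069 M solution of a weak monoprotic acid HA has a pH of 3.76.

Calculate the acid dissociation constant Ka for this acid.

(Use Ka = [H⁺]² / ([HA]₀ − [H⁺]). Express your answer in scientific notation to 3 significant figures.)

[H⁺] = 10^(−pH) = 10^(−3.76) = 1.738e-04 M. For HA ⇌ H⁺ + A⁻, Ka = [H⁺][A⁻]/[HA] = [H⁺]² / ([HA]₀ − [H⁺]) = (1.738e-04)² / (0.069 − 1.738e-04) = 4.39e-07.

K_a = 4.39e-07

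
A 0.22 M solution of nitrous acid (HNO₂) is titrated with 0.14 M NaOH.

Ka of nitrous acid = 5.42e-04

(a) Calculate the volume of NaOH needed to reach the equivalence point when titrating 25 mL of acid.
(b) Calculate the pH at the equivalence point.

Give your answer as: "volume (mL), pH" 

moles acid = 0.22 × 25/1000 = 0.0055 mol; V_base = moles/0.14 × 1000 = 39.3 mL. At equivalence only the conjugate base is present: [A⁻] = 0.0055/0.064 = 8.5556e-02 M. Kb = Kw/Ka = 1.85e-11; [OH⁻] = √(Kb × [A⁻]) = 1.2564e-06; pOH = 5.90; pH = 14 - pOH = 8.10.

V = 39.3 mL, pH = 8.10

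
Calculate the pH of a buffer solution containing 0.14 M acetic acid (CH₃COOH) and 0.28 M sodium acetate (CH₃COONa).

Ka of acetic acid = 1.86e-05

pKa = -log(1.86e-05) = 4.73. pH = pKa + log([A⁻]/[HA]) = 4.73 + log(0.28/0.14)

pH = 5.03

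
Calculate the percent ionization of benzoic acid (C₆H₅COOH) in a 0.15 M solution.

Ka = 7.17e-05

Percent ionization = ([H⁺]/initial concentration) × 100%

Using Ka equilibrium: x² + Ka×x - Ka×C = 0. Solving: [H⁺] = 3.2438e-03. Percent = (3.2438e-03/0.15) × 100

Percent ionization = 2.16%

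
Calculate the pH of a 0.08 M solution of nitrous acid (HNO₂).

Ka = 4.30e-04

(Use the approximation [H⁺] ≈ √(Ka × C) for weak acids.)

[H⁺] = √(Ka × C) = √(4.30e-04 × 0.08) = 5.8652e-03. pH = -log(5.8652e-03)

pH = 2.23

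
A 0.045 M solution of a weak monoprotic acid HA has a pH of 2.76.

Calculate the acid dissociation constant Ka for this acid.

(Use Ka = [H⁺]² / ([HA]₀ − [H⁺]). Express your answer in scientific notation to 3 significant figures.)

[H⁺] = 10^(−pH) = 10^(−2.76) = 1.738e-03 M. For HA ⇌ H⁺ + A⁻, Ka = [H⁺][A⁻]/[HA] = [H⁺]² / ([HA]₀ − [H⁺]) = (1.738e-03)² / (0.045 − 1.738e-03) = 6.98e-05.

K_a = 6.98e-05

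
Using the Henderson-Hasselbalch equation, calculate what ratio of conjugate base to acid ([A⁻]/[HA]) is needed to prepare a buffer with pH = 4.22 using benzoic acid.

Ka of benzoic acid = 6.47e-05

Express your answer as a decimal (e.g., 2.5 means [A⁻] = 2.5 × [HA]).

pKa = -log(6.47e-05) = 4.1891. pH = pKa + log([A⁻]/[HA]), so log([A⁻]/[HA]) = pH − pKa = 4.22 − 4.1891 = 0.0309. [A⁻]/[HA] = 10^(0.0309) = 1.07

[A⁻]/[HA] = 1.07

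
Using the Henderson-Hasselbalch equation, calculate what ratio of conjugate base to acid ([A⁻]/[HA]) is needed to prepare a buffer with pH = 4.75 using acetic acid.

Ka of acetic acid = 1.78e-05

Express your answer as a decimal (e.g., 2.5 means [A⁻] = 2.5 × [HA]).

pKa = -log(1.78e-05) = 4.7496. pH = pKa + log([A⁻]/[HA]), so log([A⁻]/[HA]) = pH − pKa = 4.75 − 4.7496 = 0.0004. [A⁻]/[HA] = 10^(0.0004) = 1.00

[A⁻]/[HA] = 1.00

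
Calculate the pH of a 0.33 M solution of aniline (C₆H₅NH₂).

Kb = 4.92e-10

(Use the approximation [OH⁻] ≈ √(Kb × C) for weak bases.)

[OH⁻] = √(Kb × C) = √(4.92e-10 × 0.33) = 1.2742e-05. pOH = 4.89, pH = 14 - pOH

pH = 9.11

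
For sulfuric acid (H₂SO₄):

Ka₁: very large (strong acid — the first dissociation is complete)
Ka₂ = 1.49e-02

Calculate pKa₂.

pKa₂ = -log(Ka₂) = -log(1.49e-02) = 1.83.

pK_{a2} = 1.83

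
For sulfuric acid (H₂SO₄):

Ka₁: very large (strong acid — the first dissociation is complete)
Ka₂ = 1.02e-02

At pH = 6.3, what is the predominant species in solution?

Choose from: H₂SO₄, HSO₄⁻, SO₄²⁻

The first dissociation is complete, so H₂SO₄ itself is never the predominant species in water; pKa₂ = -log(1.02e-02) = 1.99. For a polyprotic acid the predominant species crosses at each pKa: below pKa_n the protonated form dominates, above it the deprotonated form does. At pH = 6.3, the predominant species is SO₄²⁻.

SO₄²⁻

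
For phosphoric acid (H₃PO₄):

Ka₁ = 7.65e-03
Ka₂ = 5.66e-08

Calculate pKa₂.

pKa₂ = -log(Ka₂) = -log(5.66e-08) = 7.25.

pK_{a2} = 7.25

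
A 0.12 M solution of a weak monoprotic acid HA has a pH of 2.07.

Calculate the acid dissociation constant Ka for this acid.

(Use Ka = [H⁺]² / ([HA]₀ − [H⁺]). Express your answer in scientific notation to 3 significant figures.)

[H⁺] = 10^(−pH) = 10^(−2.07) = 8.511e-03 M. For HA ⇌ H⁺ + A⁻, Ka = [H⁺][A⁻]/[HA] = [H⁺]² / ([HA]₀ − [H⁺]) = (8.511e-03)² / (0.12 − 8.511e-03) = 6.50e-04.

K_a = 6.50e-04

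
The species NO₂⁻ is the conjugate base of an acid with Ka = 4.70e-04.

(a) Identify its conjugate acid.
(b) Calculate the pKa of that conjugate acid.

(a) The conjugate acid is formed by adding one H⁺ to NO₂⁻, giving HNO₂. (b) pKa = -log(Ka) = -log(4.70e-04) = 3.33.

Conjugate acid: HNO₂; pK_a = 3.33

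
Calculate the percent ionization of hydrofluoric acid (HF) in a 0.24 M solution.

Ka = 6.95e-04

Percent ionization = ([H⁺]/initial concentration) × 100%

Using Ka equilibrium: x² + Ka×x - Ka×C = 0. Solving: [H⁺] = 1.2572e-02. Percent = (1.2572e-02/0.24) × 100

Percent ionization = 5.24%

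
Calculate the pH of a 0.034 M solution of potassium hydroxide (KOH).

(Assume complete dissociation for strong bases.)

[OH⁻] = 0.034 M for strong base. pOH = -log[OH⁻] = 1.47, pH = 14 - pOH

pH = 12.53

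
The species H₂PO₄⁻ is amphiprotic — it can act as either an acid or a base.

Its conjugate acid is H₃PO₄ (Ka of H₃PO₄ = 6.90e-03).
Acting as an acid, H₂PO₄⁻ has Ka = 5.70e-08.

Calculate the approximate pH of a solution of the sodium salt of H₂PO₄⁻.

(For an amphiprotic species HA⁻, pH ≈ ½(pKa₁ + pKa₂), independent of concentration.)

pKa₁ = -log(6.90e-03) = 2.16; pKa₂ = -log(5.70e-08) = 7.24. For an amphiprotic species, pH ≈ ½(pKa₁ + pKa₂) = ½(2.16 + 7.24) = 4.70.

pH = 4.70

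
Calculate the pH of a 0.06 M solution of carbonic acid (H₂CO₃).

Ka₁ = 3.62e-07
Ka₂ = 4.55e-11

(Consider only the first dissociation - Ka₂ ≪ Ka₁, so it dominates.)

First dissociation dominates. From Ka₁ = [H⁺][HA⁻]/[H₂A], x² + Ka₁·x − Ka₁·C = 0 with C = 0.06 M and Ka₁ = 3.62e-07. Solving: [H⁺] = (−Ka₁ + √(Ka₁² + 4·Ka₁·C)) / 2 = 1.4720e-04 M. pH = -log(1.4720e-04) = 3.83.

pH = 3.83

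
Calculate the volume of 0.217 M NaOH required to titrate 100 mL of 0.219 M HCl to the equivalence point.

At equivalence: moles acid = moles base. moles HCl = 0.219 × 100/1000 = 0.0219 mol. V_base = moles / 0.217 × 1000 = 100.9 mL.

V_{base} = 100.9 mL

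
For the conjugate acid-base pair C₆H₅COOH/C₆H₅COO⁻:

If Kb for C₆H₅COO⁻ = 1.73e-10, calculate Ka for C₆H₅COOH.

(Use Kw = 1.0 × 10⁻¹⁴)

For a conjugate pair Ka × Kb = Kw, so Ka = Kw/Kb = 1.0 × 10⁻¹⁴ / 1.73e-10 = 5.78e-05.

K_a = 5.78e-05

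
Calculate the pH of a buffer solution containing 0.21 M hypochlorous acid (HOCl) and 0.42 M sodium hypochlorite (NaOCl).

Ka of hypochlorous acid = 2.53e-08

pKa = -log(2.53e-08) = 7.60. pH = pKa + log([A⁻]/[HA]) = 7.60 + log(0.42/0.21)

pH = 7.90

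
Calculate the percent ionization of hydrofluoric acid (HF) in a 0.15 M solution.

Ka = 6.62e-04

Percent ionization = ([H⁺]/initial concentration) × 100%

Using Ka equilibrium: x² + Ka×x - Ka×C = 0. Solving: [H⁺] = 9.6394e-03. Percent = (9.6394e-03/0.15) × 100

Percent ionization = 6.43%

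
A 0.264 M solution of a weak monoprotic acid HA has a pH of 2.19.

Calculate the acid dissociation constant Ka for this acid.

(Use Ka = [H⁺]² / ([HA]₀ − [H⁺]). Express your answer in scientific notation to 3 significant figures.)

[H⁺] = 10^(−pH) = 10^(−2.19) = 6.457e-03 M. For HA ⇌ H⁺ + A⁻, Ka = [H⁺][A⁻]/[HA] = [H⁺]² / ([HA]₀ − [H⁺]) = (6.457e-03)² / (0.264 − 6.457e-03) = 1.62e-04.

K_a = 1.62e-04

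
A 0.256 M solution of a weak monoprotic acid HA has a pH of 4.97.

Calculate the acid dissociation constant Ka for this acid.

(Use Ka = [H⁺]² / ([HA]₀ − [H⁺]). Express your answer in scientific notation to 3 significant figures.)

[H⁺] = 10^(−pH) = 10^(−4.97) = 1.072e-05 M. For HA ⇌ H⁺ + A⁻, Ka = [H⁺][A⁻]/[HA] = [H⁺]² / ([HA]₀ − [H⁺]) = (1.072e-05)² / (0.256 − 1.072e-05) = 4.49e-10.

K_a = 4.49e-10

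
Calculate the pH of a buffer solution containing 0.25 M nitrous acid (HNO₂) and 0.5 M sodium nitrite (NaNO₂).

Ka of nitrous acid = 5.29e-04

pKa = -log(5.29e-04) = 3.28. pH = pKa + log([A⁻]/[HA]) = 3.28 + log(0.5/0.25)

pH = 3.58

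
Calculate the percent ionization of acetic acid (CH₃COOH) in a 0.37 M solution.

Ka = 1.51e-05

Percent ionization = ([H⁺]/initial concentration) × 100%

Using Ka equilibrium: x² + Ka×x - Ka×C = 0. Solving: [H⁺] = 2.3561e-03. Percent = (2.3561e-03/0.37) × 100

Percent ionization = 0.637%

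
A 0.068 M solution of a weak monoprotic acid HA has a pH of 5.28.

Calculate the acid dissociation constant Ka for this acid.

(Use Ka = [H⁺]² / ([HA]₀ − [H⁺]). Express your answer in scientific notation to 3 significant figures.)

[H⁺] = 10^(−pH) = 10^(−5.28) = 5.248e-06 M. For HA ⇌ H⁺ + A⁻, Ka = [H⁺][A⁻]/[HA] = [H⁺]² / ([HA]₀ − [H⁺]) = (5.248e-06)² / (0.068 − 5.248e-06) = 4.05e-10.

K_a = 4.05e-10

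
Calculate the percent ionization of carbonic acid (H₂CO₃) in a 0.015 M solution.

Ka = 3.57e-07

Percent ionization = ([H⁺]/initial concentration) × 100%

Using Ka equilibrium: x² + Ka×x - Ka×C = 0. Solving: [H⁺] = 7.3000e-05. Percent = (7.3000e-05/0.015) × 100

Percent ionization = 0.487%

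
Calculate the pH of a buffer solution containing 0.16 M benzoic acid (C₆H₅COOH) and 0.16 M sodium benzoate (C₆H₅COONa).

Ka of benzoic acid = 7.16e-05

pKa = -log(7.16e-05) = 4.15. pH = pKa + log([A⁻]/[HA]) = 4.15 + log(0.16/0.16)

pH = 4.15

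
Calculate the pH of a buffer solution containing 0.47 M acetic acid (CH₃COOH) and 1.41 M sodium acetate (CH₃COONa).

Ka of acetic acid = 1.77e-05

pKa = -log(1.77e-05) = 4.75. pH = pKa + log([A⁻]/[HA]) = 4.75 + log(1.41/0.47)

pH = 5.23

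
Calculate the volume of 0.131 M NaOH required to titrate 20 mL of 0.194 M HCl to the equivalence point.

At equivalence: moles acid = moles base. moles HCl = 0.194 × 20/1000 = 0.00388 mol. V_base = moles / 0.131 × 1000 = 29.6 mL.

V_{base} = 29.6 mL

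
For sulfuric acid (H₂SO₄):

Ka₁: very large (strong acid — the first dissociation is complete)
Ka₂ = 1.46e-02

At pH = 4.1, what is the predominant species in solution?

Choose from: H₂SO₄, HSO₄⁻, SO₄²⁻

The first dissociation is complete, so H₂SO₄ itself is never the predominant species in water; pKa₂ = -log(1.46e-02) = 1.84. For a polyprotic acid the predominant species crosses at each pKa: below pKa_n the protonated form dominates, above it the deprotonated form does. At pH = 4.1, the predominant species is SO₄²⁻.

SO₄²⁻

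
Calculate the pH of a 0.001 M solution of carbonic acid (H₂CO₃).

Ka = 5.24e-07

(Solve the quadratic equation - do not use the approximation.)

x² + Ka×x - Ka×C = 0. Using quadratic formula: [H⁺] = 2.2631e-05

pH = 4.65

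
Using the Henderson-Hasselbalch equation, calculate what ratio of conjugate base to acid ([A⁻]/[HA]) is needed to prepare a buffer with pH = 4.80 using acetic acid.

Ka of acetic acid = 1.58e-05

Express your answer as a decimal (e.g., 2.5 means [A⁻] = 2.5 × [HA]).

pKa = -log(1.58e-05) = 4.8013. pH = pKa + log([A⁻]/[HA]), so log([A⁻]/[HA]) = pH − pKa = 4.80 − 4.8013 = -0.0013. [A⁻]/[HA] = 10^(-0.0013) = 0.997

[A⁻]/[HA] = 0.997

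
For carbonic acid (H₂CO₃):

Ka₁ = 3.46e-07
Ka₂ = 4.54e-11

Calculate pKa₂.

pKa₂ = -log(Ka₂) = -log(4.54e-11) = 10.34.

pK_{a2} = 10.34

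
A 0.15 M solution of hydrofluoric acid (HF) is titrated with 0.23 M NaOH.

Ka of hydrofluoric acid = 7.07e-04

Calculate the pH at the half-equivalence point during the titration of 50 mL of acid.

At half-equivalence [HA] = [A⁻], so Henderson-Hasselbalch gives pH = pKa = -log(7.07e-04) = 3.15.

pH = pKa = 3.15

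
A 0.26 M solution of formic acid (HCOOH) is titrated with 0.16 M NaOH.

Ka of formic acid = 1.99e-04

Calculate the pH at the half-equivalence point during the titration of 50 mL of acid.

At half-equivalence [HA] = [A⁻], so Henderson-Hasselbalch gives pH = pKa = -log(1.99e-04) = 3.70.

pH = pKa = 3.70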